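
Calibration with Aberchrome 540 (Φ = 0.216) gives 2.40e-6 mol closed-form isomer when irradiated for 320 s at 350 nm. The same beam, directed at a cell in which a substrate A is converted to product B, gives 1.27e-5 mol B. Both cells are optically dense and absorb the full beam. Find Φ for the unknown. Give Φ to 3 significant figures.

Φ = 1.14

Photons absorbed by the actinometer: 2.40e-6 / 0.216 = 1.111e-5 mol.
Φ(unknown) = 1.27e-5 / 1.111e-5 = 1.14.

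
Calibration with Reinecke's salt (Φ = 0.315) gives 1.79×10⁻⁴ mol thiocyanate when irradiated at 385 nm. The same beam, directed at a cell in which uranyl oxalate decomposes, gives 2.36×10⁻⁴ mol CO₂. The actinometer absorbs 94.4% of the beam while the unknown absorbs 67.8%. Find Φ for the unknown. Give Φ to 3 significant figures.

Φ = 0.578

Photons absorbed by the actinometer: 1.79×10⁻⁴ / 0.315 = 5.683×10⁻⁴ mol.
Incident flux: 5.683×10⁻⁴ / 0.944 = 6.020×10⁻⁴ einstein.
Absorbed by unknown: 0.678 × 6.020×10⁻⁴ = 4.082×10⁻⁴ mol.
Φ(unknown) = 2.36×10⁻⁴ / 4.082×10⁻⁴ = 0.578.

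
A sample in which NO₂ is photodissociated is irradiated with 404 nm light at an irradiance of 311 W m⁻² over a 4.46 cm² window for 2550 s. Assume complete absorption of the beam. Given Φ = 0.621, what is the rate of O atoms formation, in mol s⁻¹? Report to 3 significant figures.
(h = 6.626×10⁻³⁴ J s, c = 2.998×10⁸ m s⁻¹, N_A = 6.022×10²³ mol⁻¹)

Photon energy at 404 nm: hc/λ = (6.626×10⁻³⁴)(2.998×10⁸)/(404×10⁻⁹) = 4.917×10⁻¹⁹ J.
Energy delivered: (311 W m⁻²)(4.46×10⁻⁴ m²)(2550 s) = 353.7 J.
Photons incident: 353.7 / 4.917×10⁻¹⁹ = 7.193×10²⁰, i.e. 7.193×10²⁰/6.022×10²³ = 0.001194 mol.
Product formed: 0.621 × 0.001194 = 7.415×10⁻⁴ mol.
Rate: 7.415×10⁻⁴ / 2550 s = 2.91×10⁻⁷ mol s⁻¹.

2.91×10⁻⁷ mol s⁻¹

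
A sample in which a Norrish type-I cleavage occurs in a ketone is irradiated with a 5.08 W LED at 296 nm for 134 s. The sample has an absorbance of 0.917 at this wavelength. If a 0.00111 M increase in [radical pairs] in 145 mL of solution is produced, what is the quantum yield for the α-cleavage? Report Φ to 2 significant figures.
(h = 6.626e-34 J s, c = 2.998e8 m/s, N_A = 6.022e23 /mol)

Φ = 0.11

Product: (0.00111 M)(0.145 L) = 1.610e-4 mol.
Photon energy at 296 nm: hc/λ = (6.626e-34)(2.998e8)/(296e-9) = 6.711e-19 J.
Energy delivered: (5.08 W)(134 s) = 680.7 J.
Photons incident: 680.7 / 6.711e-19 = 1.014e21, i.e. 1.014e21/6.022e23 = 0.001684 mol.
Fraction absorbed: 1 − 10^(−0.917) = 0.8789.
Photons absorbed: 0.8789 × 0.001684 = 0.001480 mol.
Φ = 1.610e-4 mol / 0.001480 mol photons = 0.11.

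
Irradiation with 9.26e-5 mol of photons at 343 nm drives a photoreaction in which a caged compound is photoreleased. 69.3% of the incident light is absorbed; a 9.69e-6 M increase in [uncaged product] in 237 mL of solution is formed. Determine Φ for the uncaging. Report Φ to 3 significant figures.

Φ = 0.0358

Product: (9.69e-6 M)(0.237 L) = 2.297e-6 mol.
Photons absorbed: 0.693 × 9.26e-5 = 6.417e-5 mol.
Φ = 2.297e-6 mol / 6.417e-5 mol photons = 0.0358.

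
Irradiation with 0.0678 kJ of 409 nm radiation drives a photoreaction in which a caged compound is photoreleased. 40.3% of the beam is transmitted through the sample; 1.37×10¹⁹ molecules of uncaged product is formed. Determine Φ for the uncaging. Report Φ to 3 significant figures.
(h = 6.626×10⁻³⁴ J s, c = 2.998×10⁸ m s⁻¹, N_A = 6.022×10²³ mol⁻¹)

Φ = 0.164

Product: 1.37×10¹⁹ / 6.022×10²³ = 2.275×10⁻⁵ mol.
Photon energy at 409 nm: hc/λ = (6.626×10⁻³⁴)(2.998×10⁸)/(409×10⁻⁹) = 4.857×10⁻¹⁹ J.
Incident energy: 0.0678 kJ = 67.8 J.
Photons incident: 67.8 / 4.857×10⁻¹⁹ = 1.396×10²⁰, i.e. 1.396×10²⁰/6.022×10²³ = 2.318×10⁻⁴ mol.
Fraction absorbed: 1 − 40.3/100 = 0.5970.
Photons absorbed: 0.5970 × 2.318×10⁻⁴ = 1.384×10⁻⁴ mol.
Φ = 2.275×10⁻⁵ mol / 1.384×10⁻⁴ mol photons = 0.164.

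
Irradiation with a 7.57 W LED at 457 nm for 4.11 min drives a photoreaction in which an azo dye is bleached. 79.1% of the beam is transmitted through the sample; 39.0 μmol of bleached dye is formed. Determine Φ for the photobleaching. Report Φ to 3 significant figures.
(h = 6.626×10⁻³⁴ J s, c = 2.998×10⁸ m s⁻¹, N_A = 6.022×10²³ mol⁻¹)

Φ = 0.0262

Product: 39.0 μmol = 3.90×10⁻⁵ mol.
Photon energy at 457 nm: hc/λ = (6.626×10⁻³⁴)(2.998×10⁸)/(457×10⁻⁹) = 4.347×10⁻¹⁹ J.
Energy delivered: (7.57 W)(246.6 s) = 1867 J.
Photons incident: 1867 / 4.347×10⁻¹⁹ = 4.295×10²¹, i.e. 4.295×10²¹/6.022×10²³ = 0.007132 mol.
Fraction absorbed: 1 − 79.1/100 = 0.2090.
Photons absorbed: 0.2090 × 0.007132 = 0.001491 mol.
Φ = 3.90×10⁻⁵ mol / 0.001491 mol photons = 0.0262.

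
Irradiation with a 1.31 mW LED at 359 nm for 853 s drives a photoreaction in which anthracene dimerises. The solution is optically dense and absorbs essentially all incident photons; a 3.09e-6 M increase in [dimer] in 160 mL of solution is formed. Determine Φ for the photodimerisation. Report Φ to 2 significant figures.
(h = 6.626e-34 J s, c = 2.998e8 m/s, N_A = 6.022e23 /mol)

Product: (3.09e-6 M)(0.16 L) = 4.944e-7 mol.
Photon energy at 359 nm: hc/λ = (6.626e-34)(2.998e8)/(359e-9) = 5.533e-19 J.
Energy delivered: (1.31 mW)(853 s) = 1.117 J.
Photons incident: 1.117 / 5.533e-19 = 2.019e18, i.e. 2.019e18/6.022e23 = 3.353e-6 mol.
Φ = 4.944e-7 mol / 3.353e-6 mol photons = 0.15.

Φ = 0.15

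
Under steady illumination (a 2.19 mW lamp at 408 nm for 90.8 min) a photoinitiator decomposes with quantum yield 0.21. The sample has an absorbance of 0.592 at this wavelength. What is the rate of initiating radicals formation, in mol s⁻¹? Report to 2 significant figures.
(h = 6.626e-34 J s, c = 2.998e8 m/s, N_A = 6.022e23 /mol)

Photon energy at 408 nm: hc/λ = (6.626e-34)(2.998e8)/(408e-9) = 4.869e-19 J.
Energy delivered: (2.19 mW)(5448 s) = 11.93 J.
Photons incident: 11.93 / 4.869e-19 = 2.450e19, i.e. 2.450e19/6.022e23 = 4.068e-5 mol.
Fraction absorbed: 1 − 10^(−0.592) = 0.7441.
Photons absorbed: 0.7441 × 4.068e-5 = 3.027e-5 mol.
Product formed: 0.21 × 3.027e-5 = 6.357e-6 mol.
Rate: 6.357e-6 / 5448 s = 1.2e-9 mol s⁻¹.

1.2e-9 mol s⁻¹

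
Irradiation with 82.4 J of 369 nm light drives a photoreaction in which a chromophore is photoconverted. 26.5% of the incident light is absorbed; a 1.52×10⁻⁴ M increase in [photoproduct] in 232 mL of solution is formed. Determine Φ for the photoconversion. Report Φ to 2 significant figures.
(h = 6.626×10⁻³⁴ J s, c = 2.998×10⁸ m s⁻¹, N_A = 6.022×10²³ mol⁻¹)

Φ = 0.52

Product: (1.52×10⁻⁴ M)(0.232 L) = 3.526×10⁻⁵ mol.
Photon energy at 369 nm: hc/λ = (6.626×10⁻³⁴)(2.998×10⁸)/(369×10⁻⁹) = 5.383×10⁻¹⁹ J.
Photons incident: 82.4 / 5.383×10⁻¹⁹ = 1.531×10²⁰, i.e. 1.531×10²⁰/6.022×10²³ = 2.542×10⁻⁴ mol.
Photons absorbed: 0.265 × 2.542×10⁻⁴ = 6.736×10⁻⁵ mol.
Φ = 3.526×10⁻⁵ mol / 6.736×10⁻⁵ mol photons = 0.52.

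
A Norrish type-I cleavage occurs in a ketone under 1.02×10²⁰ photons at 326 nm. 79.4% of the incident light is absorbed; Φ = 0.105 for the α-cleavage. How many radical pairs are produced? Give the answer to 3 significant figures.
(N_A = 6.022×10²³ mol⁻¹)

8.50×10¹⁸ radical pairs

Moles of photons: 1.02×10²⁰ / 6.022×10²³ = 1.694×10⁻⁴ mol.
Photons absorbed: 0.794 × 1.694×10⁻⁴ = 1.345×10⁻⁴ mol.
Product: Φ × n_abs = 0.105 × 1.345×10⁻⁴ = 1.412×10⁻⁵ mol.
As a count: 1.412×10⁻⁵ × 6.022×10²³ = 8.50×10¹⁸.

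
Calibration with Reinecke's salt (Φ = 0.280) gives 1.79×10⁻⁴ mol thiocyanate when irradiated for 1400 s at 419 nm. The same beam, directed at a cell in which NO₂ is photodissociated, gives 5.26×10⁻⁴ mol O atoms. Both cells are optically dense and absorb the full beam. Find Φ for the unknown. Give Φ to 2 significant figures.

Photons absorbed by the actinometer: 1.79×10⁻⁴ / 0.280 = 6.393×10⁻⁴ mol.
Φ(unknown) = 5.26×10⁻⁴ / 6.393×10⁻⁴ = 0.82.

Φ = 0.82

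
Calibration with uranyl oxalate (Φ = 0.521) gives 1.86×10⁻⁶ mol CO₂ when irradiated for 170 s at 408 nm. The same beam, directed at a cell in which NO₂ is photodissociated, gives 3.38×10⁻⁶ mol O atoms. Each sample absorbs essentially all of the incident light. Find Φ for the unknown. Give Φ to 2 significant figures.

Φ = 0.95

Photons absorbed by the actinometer: 1.86×10⁻⁶ / 0.521 = 3.570×10⁻⁶ mol.
Φ(unknown) = 3.38×10⁻⁶ / 3.570×10⁻⁶ = 0.95.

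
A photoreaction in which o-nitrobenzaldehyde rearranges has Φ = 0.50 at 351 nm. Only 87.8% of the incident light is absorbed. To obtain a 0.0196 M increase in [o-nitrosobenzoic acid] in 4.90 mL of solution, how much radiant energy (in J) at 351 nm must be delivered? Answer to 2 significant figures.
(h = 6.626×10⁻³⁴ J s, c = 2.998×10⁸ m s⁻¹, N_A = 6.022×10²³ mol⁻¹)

Product: (0.0196 M)(0.0049 L) = 9.604×10⁻⁵ mol.
Photons that must be absorbed: 9.604×10⁻⁵ / 0.50 = 1.921×10⁻⁴ mol.
Incident photons needed: 1.921×10⁻⁴ / 0.878 = 2.188×10⁻⁴ mol.
Photon energy: hc/λ = 5.659×10⁻¹⁹ J; per mole, 3.408×10⁵ J mol⁻¹.
Energy required: 2.188×10⁻⁴ × 3.408×10⁵ = 75 J.

75 J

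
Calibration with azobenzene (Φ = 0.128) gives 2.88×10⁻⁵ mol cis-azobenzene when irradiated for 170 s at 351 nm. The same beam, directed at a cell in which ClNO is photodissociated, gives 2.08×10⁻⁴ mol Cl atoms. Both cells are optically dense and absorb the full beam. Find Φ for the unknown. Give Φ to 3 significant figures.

Photons absorbed by the actinometer: 2.88×10⁻⁵ / 0.128 = 2.250×10⁻⁴ mol.
Φ(unknown) = 2.08×10⁻⁴ / 2.250×10⁻⁴ = 0.924.

Φ = 0.924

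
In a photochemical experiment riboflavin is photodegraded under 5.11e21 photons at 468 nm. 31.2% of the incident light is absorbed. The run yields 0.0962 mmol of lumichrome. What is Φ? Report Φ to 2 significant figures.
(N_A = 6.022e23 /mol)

Product: 0.0962 mmol = 9.62e-5 mol.
Moles of photons: 5.11e21 / 6.022e23 = 0.008486 mol.
Photons absorbed: 0.312 × 0.008486 = 0.002648 mol.
Φ = 9.62e-5 mol / 0.002648 mol photons = 0.036.

Φ = 0.036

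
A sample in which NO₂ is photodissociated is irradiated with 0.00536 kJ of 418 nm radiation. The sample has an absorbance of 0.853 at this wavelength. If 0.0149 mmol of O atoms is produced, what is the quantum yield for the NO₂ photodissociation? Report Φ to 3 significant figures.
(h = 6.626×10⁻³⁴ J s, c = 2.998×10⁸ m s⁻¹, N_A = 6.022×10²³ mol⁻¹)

Φ = 0.925

Product: 0.0149 mmol = 1.49×10⁻⁵ mol.
Photon energy at 418 nm: hc/λ = (6.626×10⁻³⁴)(2.998×10⁸)/(418×10⁻⁹) = 4.752×10⁻¹⁹ J.
Incident energy: 0.00536 kJ = 5.36 J.
Photons incident: 5.36 / 4.752×10⁻¹⁹ = 1.128×10¹⁹, i.e. 1.128×10¹⁹/6.022×10²³ = 1.873×10⁻⁵ mol.
Fraction absorbed: 1 − 10^(−0.853) = 0.8597.
Photons absorbed: 0.8597 × 1.873×10⁻⁵ = 1.610×10⁻⁵ mol.
Φ = 1.49×10⁻⁵ mol / 1.610×10⁻⁵ mol photons = 0.925.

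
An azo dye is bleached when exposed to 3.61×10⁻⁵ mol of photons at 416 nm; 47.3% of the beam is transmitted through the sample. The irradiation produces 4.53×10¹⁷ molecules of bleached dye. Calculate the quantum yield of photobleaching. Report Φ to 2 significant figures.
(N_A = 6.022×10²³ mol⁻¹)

Product: 4.53×10¹⁷ / 6.022×10²³ = 7.522×10⁻⁷ mol.
Fraction absorbed: 1 − 47.3/100 = 0.5270.
Photons absorbed: 0.5270 × 3.61×10⁻⁵ = 1.902×10⁻⁵ mol.
Φ = 7.522×10⁻⁷ mol / 1.902×10⁻⁵ mol photons = 0.040.

Φ = 0.040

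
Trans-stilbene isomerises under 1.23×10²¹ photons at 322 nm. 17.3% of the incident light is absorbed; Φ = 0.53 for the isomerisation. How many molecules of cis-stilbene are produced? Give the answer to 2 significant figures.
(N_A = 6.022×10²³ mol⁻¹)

Moles of photons: 1.23×10²¹ / 6.022×10²³ = 0.002043 mol.
Photons absorbed: 0.173 × 0.002043 = 3.534×10⁻⁴ mol.
Product: Φ × n_abs = 0.53 × 3.534×10⁻⁴ = 1.873×10⁻⁴ mol.
As a count: 1.873×10⁻⁴ × 6.022×10²³ = 1.1×10²⁰.

1.1×10²⁰ molecules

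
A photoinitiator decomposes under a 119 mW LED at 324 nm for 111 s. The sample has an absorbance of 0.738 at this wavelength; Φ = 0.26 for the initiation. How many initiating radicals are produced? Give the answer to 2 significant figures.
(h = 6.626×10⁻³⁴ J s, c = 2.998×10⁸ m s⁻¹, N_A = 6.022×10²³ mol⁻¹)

Photon energy at 324 nm: hc/λ = (6.626×10⁻³⁴)(2.998×10⁸)/(324×10⁻⁹) = 6.131×10⁻¹⁹ J.
Energy delivered: (119 mW)(111 s) = 13.21 J.
Photons incident: 13.21 / 6.131×10⁻¹⁹ = 2.155×10¹⁹, i.e. 2.155×10¹⁹/6.022×10²³ = 3.579×10⁻⁵ mol.
Fraction absorbed: 1 − 10^(−0.738) = 0.8172.
Photons absorbed: 0.8172 × 3.579×10⁻⁵ = 2.925×10⁻⁵ mol.
Product: Φ × n_abs = 0.26 × 2.925×10⁻⁵ = 7.605×10⁻⁶ mol.
As a count: 7.605×10⁻⁶ × 6.022×10²³ = 4.6×10¹⁸.

4.6×10¹⁸ initiating radicals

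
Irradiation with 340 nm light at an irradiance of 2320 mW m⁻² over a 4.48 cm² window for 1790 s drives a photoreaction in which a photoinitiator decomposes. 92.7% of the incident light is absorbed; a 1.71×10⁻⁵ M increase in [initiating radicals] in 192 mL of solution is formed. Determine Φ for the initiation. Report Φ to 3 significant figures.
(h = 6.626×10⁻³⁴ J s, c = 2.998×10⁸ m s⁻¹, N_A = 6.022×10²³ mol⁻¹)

Φ = 0.670

Product: (1.71×10⁻⁵ M)(0.192 L) = 3.283×10⁻⁶ mol.
Photon energy at 340 nm: hc/λ = (6.626×10⁻³⁴)(2.998×10⁸)/(340×10⁻⁹) = 5.843×10⁻¹⁹ J.
Energy delivered: (2320 mW m⁻²)(4.48×10⁻⁴ m²)(1790 s) = 1.860 J.
Photons incident: 1.860 / 5.843×10⁻¹⁹ = 3.183×10¹⁸, i.e. 3.183×10¹⁸/6.022×10²³ = 5.286×10⁻⁶ mol.
Photons absorbed: 0.927 × 5.286×10⁻⁶ = 4.900×10⁻⁶ mol.
Φ = 3.283×10⁻⁶ mol / 4.900×10⁻⁶ mol photons = 0.670.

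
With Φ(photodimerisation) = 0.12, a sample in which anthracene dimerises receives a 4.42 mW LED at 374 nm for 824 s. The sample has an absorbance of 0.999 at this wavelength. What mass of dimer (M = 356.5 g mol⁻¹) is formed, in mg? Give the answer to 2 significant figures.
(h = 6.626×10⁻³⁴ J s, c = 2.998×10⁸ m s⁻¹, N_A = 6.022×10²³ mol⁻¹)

Photon energy at 374 nm: hc/λ = (6.626×10⁻³⁴)(2.998×10⁸)/(374×10⁻⁹) = 5.311×10⁻¹⁹ J.
Energy delivered: (4.42 mW)(824 s) = 3.642 J.
Photons incident: 3.642 / 5.311×10⁻¹⁹ = 6.857×10¹⁸, i.e. 6.857×10¹⁸/6.022×10²³ = 1.139×10⁻⁵ mol.
Fraction absorbed: 1 − 10^(−0.999) = 0.8998.
Photons absorbed: 0.8998 × 1.139×10⁻⁵ = 1.025×10⁻⁵ mol.
Product: Φ × n_abs = 0.12 × 1.025×10⁻⁵ = 1.230×10⁻⁶ mol.
Mass: 1.230×10⁻⁶ × 356.5 = 4.385×10⁻⁴ g = 0.44 mg.

0.44 mg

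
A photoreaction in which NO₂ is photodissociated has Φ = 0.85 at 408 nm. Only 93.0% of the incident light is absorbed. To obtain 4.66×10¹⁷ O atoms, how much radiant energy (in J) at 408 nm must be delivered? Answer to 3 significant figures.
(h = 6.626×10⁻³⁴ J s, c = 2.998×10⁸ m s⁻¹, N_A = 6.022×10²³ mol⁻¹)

Product: 4.66×10¹⁷ / 6.022×10²³ = 7.738×10⁻⁷ mol.
Photons that must be absorbed: 7.738×10⁻⁷ / 0.85 = 9.104×10⁻⁷ mol.
Incident photons needed: 9.104×10⁻⁷ / 0.930 = 9.789×10⁻⁷ mol.
Photon energy: hc/λ = 4.869×10⁻¹⁹ J; per mole, 2.932×10⁵ J mol⁻¹.
Energy required: 9.789×10⁻⁷ × 2.932×10⁵ = 0.287 J.

0.287 J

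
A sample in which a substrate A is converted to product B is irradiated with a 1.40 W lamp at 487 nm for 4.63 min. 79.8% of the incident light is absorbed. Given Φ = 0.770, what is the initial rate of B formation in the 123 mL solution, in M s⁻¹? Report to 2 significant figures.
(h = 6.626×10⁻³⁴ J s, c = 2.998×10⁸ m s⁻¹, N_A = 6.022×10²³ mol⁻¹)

2.8×10⁻⁵ M s⁻¹

Photon energy at 487 nm: hc/λ = (6.626×10⁻³⁴)(2.998×10⁸)/(487×10⁻⁹) = 4.079×10⁻¹⁹ J.
Energy delivered: (1.40 W)(277.8 s) = 388.9 J.
Photons incident: 388.9 / 4.079×10⁻¹⁹ = 9.534×10²⁰, i.e. 9.534×10²⁰/6.022×10²³ = 0.001583 mol.
Photons absorbed: 0.798 × 0.001583 = 0.001263 mol.
Product formed: 0.770 × 0.001263 = 9.725×10⁻⁴ mol.
Rate: 9.725×10⁻⁴ mol / (277.8 s × 0.123 L) = 2.8×10⁻⁵ M s⁻¹.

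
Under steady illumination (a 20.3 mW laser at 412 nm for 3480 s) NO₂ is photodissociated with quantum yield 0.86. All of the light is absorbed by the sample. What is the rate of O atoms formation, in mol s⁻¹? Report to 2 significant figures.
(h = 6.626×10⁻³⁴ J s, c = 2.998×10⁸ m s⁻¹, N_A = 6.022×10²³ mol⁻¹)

6.0×10⁻⁸ mol s⁻¹

Photon energy at 412 nm: hc/λ = (6.626×10⁻³⁴)(2.998×10⁸)/(412×10⁻⁹) = 4.822×10⁻¹⁹ J.
Energy delivered: (20.3 mW)(3480 s) = 70.64 J.
Photons incident: 70.64 / 4.822×10⁻¹⁹ = 1.465×10²⁰, i.e. 1.465×10²⁰/6.022×10²³ = 2.433×10⁻⁴ mol.
Product formed: 0.86 × 2.433×10⁻⁴ = 2.092×10⁻⁴ mol.
Rate: 2.092×10⁻⁴ / 3480 s = 6.0×10⁻⁸ mol s⁻¹.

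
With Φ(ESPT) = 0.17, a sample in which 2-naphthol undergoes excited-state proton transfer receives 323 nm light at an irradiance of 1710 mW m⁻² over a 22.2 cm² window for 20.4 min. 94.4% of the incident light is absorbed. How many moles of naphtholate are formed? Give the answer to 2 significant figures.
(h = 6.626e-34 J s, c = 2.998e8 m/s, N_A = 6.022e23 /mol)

Photon energy at 323 nm: hc/λ = (6.626e-34)(2.998e8)/(323e-9) = 6.150e-19 J.
Energy delivered: (1710 mW m⁻²)(22.2e-4 m²)(1224 s) = 4.647 J.
Photons incident: 4.647 / 6.150e-19 = 7.556e18, i.e. 7.556e18/6.022e23 = 1.255e-5 mol.
Photons absorbed: 0.944 × 1.255e-5 = 1.185e-5 mol.
Product: Φ × n_abs = 0.17 × 1.185e-5 = 2.015e-6 mol.

2.0e-6 mol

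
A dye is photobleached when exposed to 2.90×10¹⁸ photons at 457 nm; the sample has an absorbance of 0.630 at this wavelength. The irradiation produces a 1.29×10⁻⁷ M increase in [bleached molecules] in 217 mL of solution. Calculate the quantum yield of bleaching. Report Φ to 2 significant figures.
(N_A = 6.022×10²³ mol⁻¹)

Φ = 0.0076

Product: (1.29×10⁻⁷ M)(0.217 L) = 2.799×10⁻⁸ mol.
Moles of photons: 2.90×10¹⁸ / 6.022×10²³ = 4.816×10⁻⁶ mol.
Fraction absorbed: 1 − 10^(−0.630) = 0.7656.
Photons absorbed: 0.7656 × 4.816×10⁻⁶ = 3.687×10⁻⁶ mol.
Φ = 2.799×10⁻⁸ mol / 3.687×10⁻⁶ mol photons = 0.0076.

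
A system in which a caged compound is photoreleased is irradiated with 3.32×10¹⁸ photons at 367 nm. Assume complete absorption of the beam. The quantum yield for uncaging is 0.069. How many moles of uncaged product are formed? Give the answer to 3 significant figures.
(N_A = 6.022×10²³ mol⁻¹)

3.80×10⁻⁷ mol

Moles of photons: 3.32×10¹⁸ / 6.022×10²³ = 5.513×10⁻⁶ mol.
Product: Φ × n_abs = 0.069 × 5.513×10⁻⁶ = 3.804×10⁻⁷ mol.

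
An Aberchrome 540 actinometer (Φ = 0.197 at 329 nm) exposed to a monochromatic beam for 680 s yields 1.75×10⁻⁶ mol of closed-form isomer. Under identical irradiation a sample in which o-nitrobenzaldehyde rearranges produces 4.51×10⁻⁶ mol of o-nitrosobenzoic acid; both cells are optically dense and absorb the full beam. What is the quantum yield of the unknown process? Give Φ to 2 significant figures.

Φ = 0.51

Photons absorbed by the actinometer: 1.75×10⁻⁶ / 0.197 = 8.883×10⁻⁶ mol.
Φ(unknown) = 4.51×10⁻⁶ / 8.883×10⁻⁶ = 0.51.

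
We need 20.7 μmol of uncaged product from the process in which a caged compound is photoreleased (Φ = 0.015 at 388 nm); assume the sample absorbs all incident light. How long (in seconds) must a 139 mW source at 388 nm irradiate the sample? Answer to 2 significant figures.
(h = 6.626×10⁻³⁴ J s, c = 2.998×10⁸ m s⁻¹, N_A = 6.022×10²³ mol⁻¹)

t ≈ 3100 s

Product: 20.7 μmol = 2.07×10⁻⁵ mol.
Photons that must be absorbed: 2.07×10⁻⁵ / 0.015 = 0.001380 mol.
Photon energy: hc/λ = 5.120×10⁻¹⁹ J; per mole, 3.083×10⁵ J mol⁻¹.
Energy required: 0.001380 × 3.083×10⁵ = 425.5 J.
Time: 425.5 J / 0.139 W = 3100 s.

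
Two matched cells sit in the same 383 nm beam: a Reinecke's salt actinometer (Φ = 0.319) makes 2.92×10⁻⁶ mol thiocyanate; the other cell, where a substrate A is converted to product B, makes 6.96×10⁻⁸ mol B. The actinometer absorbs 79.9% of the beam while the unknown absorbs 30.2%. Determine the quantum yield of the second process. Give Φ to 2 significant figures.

Photons absorbed by the actinometer: 2.92×10⁻⁶ / 0.319 = 9.154×10⁻⁶ mol.
Incident flux: 9.154×10⁻⁶ / 0.799 = 1.146×10⁻⁵ einstein.
Absorbed by unknown: 0.302 × 1.146×10⁻⁵ = 3.461×10⁻⁶ mol.
Φ(unknown) = 6.96×10⁻⁸ / 3.461×10⁻⁶ = 0.020.

Φ = 0.020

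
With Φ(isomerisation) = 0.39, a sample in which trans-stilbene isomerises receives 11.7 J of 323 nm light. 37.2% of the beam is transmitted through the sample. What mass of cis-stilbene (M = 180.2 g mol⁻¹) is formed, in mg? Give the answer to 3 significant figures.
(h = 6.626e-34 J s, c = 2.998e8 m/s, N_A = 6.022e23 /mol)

Photon energy at 323 nm: hc/λ = (6.626e-34)(2.998e8)/(323e-9) = 6.150e-19 J.
Photons incident: 11.7 / 6.150e-19 = 1.902e19, i.e. 1.902e19/6.022e23 = 3.158e-5 mol.
Fraction absorbed: 1 − 37.2/100 = 0.6280.
Photons absorbed: 0.6280 × 3.158e-5 = 1.983e-5 mol.
Product: Φ × n_abs = 0.39 × 1.983e-5 = 7.734e-6 mol.
Mass: 7.734e-6 × 180.2 = 0.001394 g = 1.39 mg.

1.39 mg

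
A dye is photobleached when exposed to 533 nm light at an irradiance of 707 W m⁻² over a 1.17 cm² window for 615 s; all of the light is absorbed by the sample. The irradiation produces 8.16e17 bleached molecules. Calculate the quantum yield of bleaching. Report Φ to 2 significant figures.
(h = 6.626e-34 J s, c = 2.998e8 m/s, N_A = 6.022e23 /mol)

Φ = 0.0060

Product: 8.16e17 / 6.022e23 = 1.355e-6 mol.
Photon energy at 533 nm: hc/λ = (6.626e-34)(2.998e8)/(533e-9) = 3.727e-19 J.
Energy delivered: (707 W m⁻²)(1.17e-4 m²)(615 s) = 50.87 J.
Photons incident: 50.87 / 3.727e-19 = 1.365e20, i.e. 1.365e20/6.022e23 = 2.267e-4 mol.
Φ = 1.355e-6 mol / 2.267e-4 mol photons = 0.0060.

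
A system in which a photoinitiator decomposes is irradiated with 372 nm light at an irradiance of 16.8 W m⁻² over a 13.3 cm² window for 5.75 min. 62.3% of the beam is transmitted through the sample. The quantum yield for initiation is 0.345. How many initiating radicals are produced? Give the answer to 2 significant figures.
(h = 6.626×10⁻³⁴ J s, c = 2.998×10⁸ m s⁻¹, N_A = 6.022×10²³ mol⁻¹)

1.9×10¹⁸ initiating radicals

Photon energy at 372 nm: hc/λ = (6.626×10⁻³⁴)(2.998×10⁸)/(372×10⁻⁹) = 5.340×10⁻¹⁹ J.
Energy delivered: (16.8 W m⁻²)(13.3×10⁻⁴ m²)(345 s) = 7.709 J.
Photons incident: 7.709 / 5.340×10⁻¹⁹ = 1.444×10¹⁹, i.e. 1.444×10¹⁹/6.022×10²³ = 2.398×10⁻⁵ mol.
Fraction absorbed: 1 − 62.3/100 = 0.3770.
Photons absorbed: 0.3770 × 2.398×10⁻⁵ = 9.040×10⁻⁶ mol.
Product: Φ × n_abs = 0.345 × 9.040×10⁻⁶ = 3.119×10⁻⁶ mol.
As a count: 3.119×10⁻⁶ × 6.022×10²³ = 1.9×10¹⁸.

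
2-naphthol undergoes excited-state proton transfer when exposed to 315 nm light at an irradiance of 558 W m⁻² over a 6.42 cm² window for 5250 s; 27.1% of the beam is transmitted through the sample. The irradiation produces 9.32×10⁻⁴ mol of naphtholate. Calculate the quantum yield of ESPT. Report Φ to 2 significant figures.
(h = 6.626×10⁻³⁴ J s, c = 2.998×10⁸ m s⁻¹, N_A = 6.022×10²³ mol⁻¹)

Φ = 0.26

Photon energy at 315 nm: hc/λ = (6.626×10⁻³⁴)(2.998×10⁸)/(315×10⁻⁹) = 6.306×10⁻¹⁹ J.
Energy delivered: (558 W m⁻²)(6.42×10⁻⁴ m²)(5250 s) = 1881 J.
Photons incident: 1881 / 6.306×10⁻¹⁹ = 2.983×10²¹, i.e. 2.983×10²¹/6.022×10²³ = 0.004954 mol.
Fraction absorbed: 1 − 27.1/100 = 0.7290.
Photons absorbed: 0.7290 × 0.004954 = 0.003611 mol.
Φ = 9.32×10⁻⁴ mol / 0.003611 mol photons = 0.26.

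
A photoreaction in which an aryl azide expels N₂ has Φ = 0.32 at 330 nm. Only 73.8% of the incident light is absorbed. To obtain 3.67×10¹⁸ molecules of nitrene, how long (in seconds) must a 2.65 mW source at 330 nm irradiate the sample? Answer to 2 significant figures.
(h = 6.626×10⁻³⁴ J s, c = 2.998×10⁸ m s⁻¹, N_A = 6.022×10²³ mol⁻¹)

Product: 3.67×10¹⁸ / 6.022×10²³ = 6.094×10⁻⁶ mol.
Photons that must be absorbed: 6.094×10⁻⁶ / 0.32 = 1.904×10⁻⁵ mol.
Incident photons needed: 1.904×10⁻⁵ / 0.738 = 2.580×10⁻⁵ mol.
Photon energy: hc/λ = 6.020×10⁻¹⁹ J; per mole, 3.625×10⁵ J mol⁻¹.
Energy required: 2.580×10⁻⁵ × 3.625×10⁵ = 9.353 J.
Time: 9.353 J / 0.00265 W = 3500 s.

t ≈ 3500 s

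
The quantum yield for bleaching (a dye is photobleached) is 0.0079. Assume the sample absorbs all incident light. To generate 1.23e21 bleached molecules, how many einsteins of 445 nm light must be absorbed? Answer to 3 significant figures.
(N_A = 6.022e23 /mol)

0.259 einstein

Product: 1.23e21 / 6.022e23 = 0.002043 mol.
Photons that must be absorbed: 0.002043 / 0.0079 = 0.2586 mol.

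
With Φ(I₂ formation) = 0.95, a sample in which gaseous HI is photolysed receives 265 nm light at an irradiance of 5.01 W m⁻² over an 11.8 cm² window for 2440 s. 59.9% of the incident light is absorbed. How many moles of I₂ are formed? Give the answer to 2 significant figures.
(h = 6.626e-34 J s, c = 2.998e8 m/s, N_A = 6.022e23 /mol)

1.8e-5 mol

Photon energy at 265 nm: hc/λ = (6.626e-34)(2.998e8)/(265e-9) = 7.496e-19 J.
Energy delivered: (5.01 W m⁻²)(11.8e-4 m²)(2440 s) = 14.42 J.
Photons incident: 14.42 / 7.496e-19 = 1.924e19, i.e. 1.924e19/6.022e23 = 3.195e-5 mol.
Photons absorbed: 0.599 × 3.195e-5 = 1.914e-5 mol.
Product: Φ × n_abs = 0.95 × 1.914e-5 = 1.818e-5 mol.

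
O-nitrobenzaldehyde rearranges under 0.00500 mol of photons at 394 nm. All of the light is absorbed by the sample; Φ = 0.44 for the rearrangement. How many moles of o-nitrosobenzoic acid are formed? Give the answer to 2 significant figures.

0.0022 mol

Product: Φ × n_abs = 0.44 × 0.00500 = 0.002200 mol.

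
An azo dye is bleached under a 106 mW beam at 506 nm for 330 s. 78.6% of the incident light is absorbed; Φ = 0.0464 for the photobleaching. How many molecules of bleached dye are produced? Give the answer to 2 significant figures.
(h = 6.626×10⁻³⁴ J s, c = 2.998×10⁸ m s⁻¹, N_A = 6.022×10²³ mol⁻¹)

Photon energy at 506 nm: hc/λ = (6.626×10⁻³⁴)(2.998×10⁸)/(506×10⁻⁹) = 3.926×10⁻¹⁹ J.
Energy delivered: (106 mW)(330 s) = 34.98 J.
Photons incident: 34.98 / 3.926×10⁻¹⁹ = 8.910×10¹⁹, i.e. 8.910×10¹⁹/6.022×10²³ = 1.480×10⁻⁴ mol.
Photons absorbed: 0.786 × 1.480×10⁻⁴ = 1.163×10⁻⁴ mol.
Product: Φ × n_abs = 0.0464 × 1.163×10⁻⁴ = 5.396×10⁻⁶ mol.
As a count: 5.396×10⁻⁶ × 6.022×10²³ = 3.2×10¹⁸.

3.2×10¹⁸ molecules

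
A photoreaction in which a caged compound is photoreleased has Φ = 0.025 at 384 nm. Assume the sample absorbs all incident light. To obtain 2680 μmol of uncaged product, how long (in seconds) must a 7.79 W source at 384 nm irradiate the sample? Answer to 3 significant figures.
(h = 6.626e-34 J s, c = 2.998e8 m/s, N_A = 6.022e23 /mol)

Product: 2680 μmol = 0.00268 mol.
Photons that must be absorbed: 0.00268 / 0.025 = 0.1072 mol.
Photon energy: hc/λ = 5.173e-19 J; per mole, 3.115e5 J mol⁻¹.
Energy required: 0.1072 × 3.115e5 = 3.339e4 J.
Time: 3.339e4 J / 7.79 W = 4290 s.

t ≈ 4290 s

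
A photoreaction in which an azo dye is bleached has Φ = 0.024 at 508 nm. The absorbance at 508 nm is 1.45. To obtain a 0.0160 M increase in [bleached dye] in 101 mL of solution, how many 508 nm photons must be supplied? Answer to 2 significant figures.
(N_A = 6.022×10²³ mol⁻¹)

4.2×10²² photons

Product: (0.0160 M)(0.101 L) = 0.001616 mol.
Photons that must be absorbed: 0.001616 / 0.024 = 0.06733 mol.
Fraction absorbed: 1 − 10^(−1.45) = 0.9645.
Incident photons needed: 0.06733 / 0.9645 = 0.06981 mol.
Photon count: 0.06981 × 6.022×10²³ = 4.2×10²².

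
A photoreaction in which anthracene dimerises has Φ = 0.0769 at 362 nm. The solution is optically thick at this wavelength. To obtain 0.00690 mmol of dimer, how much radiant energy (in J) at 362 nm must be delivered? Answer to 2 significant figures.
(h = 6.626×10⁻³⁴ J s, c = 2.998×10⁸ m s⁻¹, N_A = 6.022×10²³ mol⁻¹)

Product: 0.00690 mmol = 6.90×10⁻⁶ mol.
Photons that must be absorbed: 6.90×10⁻⁶ / 0.0769 = 8.973×10⁻⁵ mol.
Photon energy: hc/λ = 5.487×10⁻¹⁹ J; per mole, 3.304×10⁵ J mol⁻¹.
Energy required: 8.973×10⁻⁵ × 3.304×10⁵ = 30 J.

30 J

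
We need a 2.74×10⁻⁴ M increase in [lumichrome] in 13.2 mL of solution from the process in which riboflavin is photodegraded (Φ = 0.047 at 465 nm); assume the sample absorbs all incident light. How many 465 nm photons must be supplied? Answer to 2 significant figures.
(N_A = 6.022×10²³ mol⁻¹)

Product: (2.74×10⁻⁴ M)(0.0132 L) = 3.617×10⁻⁶ mol.
Photons that must be absorbed: 3.617×10⁻⁶ / 0.047 = 7.696×10⁻⁵ mol.
Photon count: 7.696×10⁻⁵ × 6.022×10²³ = 4.6×10¹⁹.

4.6×10¹⁹ photons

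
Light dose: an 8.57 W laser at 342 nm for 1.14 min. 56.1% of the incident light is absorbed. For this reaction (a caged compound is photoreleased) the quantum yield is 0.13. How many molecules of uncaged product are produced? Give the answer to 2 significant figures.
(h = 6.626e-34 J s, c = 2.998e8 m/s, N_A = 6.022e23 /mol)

7.4e19 molecules

Photon energy at 342 nm: hc/λ = (6.626e-34)(2.998e8)/(342e-9) = 5.808e-19 J.
Energy delivered: (8.57 W)(68.4 s) = 586.2 J.
Photons incident: 586.2 / 5.808e-19 = 1.009e21, i.e. 1.009e21/6.022e23 = 0.001676 mol.
Photons absorbed: 0.561 × 0.001676 = 9.402e-4 mol.
Product: Φ × n_abs = 0.13 × 9.402e-4 = 1.222e-4 mol.
As a count: 1.222e-4 × 6.022e23 = 7.4e19.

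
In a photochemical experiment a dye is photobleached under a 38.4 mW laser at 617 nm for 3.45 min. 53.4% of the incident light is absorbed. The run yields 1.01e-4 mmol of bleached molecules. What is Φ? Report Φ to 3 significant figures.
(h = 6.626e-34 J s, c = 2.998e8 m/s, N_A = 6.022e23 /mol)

Product: 1.01e-4 mmol = 1.01e-7 mol.
Photon energy at 617 nm: hc/λ = (6.626e-34)(2.998e8)/(617e-9) = 3.220e-19 J.
Energy delivered: (38.4 mW)(207 s) = 7.949 J.
Photons incident: 7.949 / 3.220e-19 = 2.469e19, i.e. 2.469e19/6.022e23 = 4.100e-5 mol.
Photons absorbed: 0.534 × 4.100e-5 = 2.189e-5 mol.
Φ = 1.01e-7 mol / 2.189e-5 mol photons = 0.00461.

Φ = 0.00461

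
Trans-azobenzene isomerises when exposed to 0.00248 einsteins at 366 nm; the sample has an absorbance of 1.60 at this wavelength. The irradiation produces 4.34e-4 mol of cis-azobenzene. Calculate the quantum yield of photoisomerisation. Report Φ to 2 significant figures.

Φ = 0.18

Fraction absorbed: 1 − 10^(−1.60) = 0.9749.
Photons absorbed: 0.9749 × 0.00248 = 0.002418 mol.
Φ = 4.34e-4 mol / 0.002418 mol photons = 0.18.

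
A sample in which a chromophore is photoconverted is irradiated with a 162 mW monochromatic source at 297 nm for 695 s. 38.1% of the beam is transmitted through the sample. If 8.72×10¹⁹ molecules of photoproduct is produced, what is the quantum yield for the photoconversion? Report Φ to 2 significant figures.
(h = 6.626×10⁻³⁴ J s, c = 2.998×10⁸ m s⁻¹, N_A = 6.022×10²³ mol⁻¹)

Product: 8.72×10¹⁹ / 6.022×10²³ = 1.448×10⁻⁴ mol.
Photon energy at 297 nm: hc/λ = (6.626×10⁻³⁴)(2.998×10⁸)/(297×10⁻⁹) = 6.688×10⁻¹⁹ J.
Energy delivered: (162 mW)(695 s) = 112.6 J.
Photons incident: 112.6 / 6.688×10⁻¹⁹ = 1.684×10²⁰, i.e. 1.684×10²⁰/6.022×10²³ = 2.796×10⁻⁴ mol.
Fraction absorbed: 1 − 38.1/100 = 0.6190.
Photons absorbed: 0.6190 × 2.796×10⁻⁴ = 1.731×10⁻⁴ mol.
Φ = 1.448×10⁻⁴ mol / 1.731×10⁻⁴ mol photons = 0.84.

Φ = 0.84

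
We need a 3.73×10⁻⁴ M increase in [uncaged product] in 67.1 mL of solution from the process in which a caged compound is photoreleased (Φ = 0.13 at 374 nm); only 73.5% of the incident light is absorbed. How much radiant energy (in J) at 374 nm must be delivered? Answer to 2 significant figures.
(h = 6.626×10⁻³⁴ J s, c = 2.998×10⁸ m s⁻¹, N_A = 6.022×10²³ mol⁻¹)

Product: (3.73×10⁻⁴ M)(0.0671 L) = 2.503×10⁻⁵ mol.
Photons that must be absorbed: 2.503×10⁻⁵ / 0.13 = 1.925×10⁻⁴ mol.
Incident photons needed: 1.925×10⁻⁴ / 0.735 = 2.619×10⁻⁴ mol.
Photon energy: hc/λ = 5.311×10⁻¹⁹ J; per mole, 3.198×10⁵ J mol⁻¹.
Energy required: 2.619×10⁻⁴ × 3.198×10⁵ = 84 J.

84 J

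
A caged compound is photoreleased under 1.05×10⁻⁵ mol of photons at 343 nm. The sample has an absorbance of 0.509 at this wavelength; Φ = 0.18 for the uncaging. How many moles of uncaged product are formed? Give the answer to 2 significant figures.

Fraction absorbed: 1 − 10^(−0.509) = 0.6903.
Photons absorbed: 0.6903 × 1.05×10⁻⁵ = 7.248×10⁻⁶ mol.
Product: Φ × n_abs = 0.18 × 7.248×10⁻⁶ = 1.305×10⁻⁶ mol.

1.3×10⁻⁶ mol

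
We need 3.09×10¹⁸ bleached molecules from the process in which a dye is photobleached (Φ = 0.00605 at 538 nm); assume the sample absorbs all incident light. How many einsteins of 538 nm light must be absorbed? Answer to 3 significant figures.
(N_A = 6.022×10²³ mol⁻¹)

Product: 3.09×10¹⁸ / 6.022×10²³ = 5.131×10⁻⁶ mol.
Photons that must be absorbed: 5.131×10⁻⁶ / 0.00605 = 8.481×10⁻⁴ mol.

8.48×10⁻⁴ einstein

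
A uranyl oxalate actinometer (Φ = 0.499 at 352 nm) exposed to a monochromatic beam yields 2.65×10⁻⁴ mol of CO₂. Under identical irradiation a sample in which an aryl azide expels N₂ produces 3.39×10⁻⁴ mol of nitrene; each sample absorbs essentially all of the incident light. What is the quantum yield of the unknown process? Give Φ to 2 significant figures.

Photons absorbed by the actinometer: 2.65×10⁻⁴ / 0.499 = 5.311×10⁻⁴ mol.
Φ(unknown) = 3.39×10⁻⁴ / 5.311×10⁻⁴ = 0.64.

Φ = 0.64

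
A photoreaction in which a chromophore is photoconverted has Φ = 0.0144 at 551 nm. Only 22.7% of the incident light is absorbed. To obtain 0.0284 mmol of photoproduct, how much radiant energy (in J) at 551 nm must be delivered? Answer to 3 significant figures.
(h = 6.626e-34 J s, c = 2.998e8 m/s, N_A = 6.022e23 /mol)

1890 J

Product: 0.0284 mmol = 2.84e-5 mol.
Photons that must be absorbed: 2.84e-5 / 0.0144 = 0.001972 mol.
Incident photons needed: 0.001972 / 0.227 = 0.008687 mol.
Photon energy: hc/λ = 3.605e-19 J; per mole, 2.171e5 J mol⁻¹.
Energy required: 0.008687 × 2.171e5 = 1890 J.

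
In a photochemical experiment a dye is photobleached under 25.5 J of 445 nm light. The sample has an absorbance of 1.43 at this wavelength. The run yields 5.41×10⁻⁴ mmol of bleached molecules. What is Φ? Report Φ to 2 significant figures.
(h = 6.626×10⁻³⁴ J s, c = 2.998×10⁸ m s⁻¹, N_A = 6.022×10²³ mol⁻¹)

Φ = 0.0059

Product: 5.41×10⁻⁴ mmol = 5.41×10⁻⁷ mol.
Photon energy at 445 nm: hc/λ = (6.626×10⁻³⁴)(2.998×10⁸)/(445×10⁻⁹) = 4.464×10⁻¹⁹ J.
Photons incident: 25.5 / 4.464×10⁻¹⁹ = 5.712×10¹⁹, i.e. 5.712×10¹⁹/6.022×10²³ = 9.485×10⁻⁵ mol.
Fraction absorbed: 1 − 10^(−1.43) = 0.9628.
Photons absorbed: 0.9628 × 9.485×10⁻⁵ = 9.132×10⁻⁵ mol.
Φ = 5.41×10⁻⁷ mol / 9.132×10⁻⁵ mol photons = 0.0059.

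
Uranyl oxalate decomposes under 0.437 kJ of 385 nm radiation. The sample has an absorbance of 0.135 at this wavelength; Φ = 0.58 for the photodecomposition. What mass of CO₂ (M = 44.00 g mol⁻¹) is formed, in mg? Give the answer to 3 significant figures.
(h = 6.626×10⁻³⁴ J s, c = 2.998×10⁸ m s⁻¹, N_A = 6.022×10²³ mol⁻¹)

Photon energy at 385 nm: hc/λ = (6.626×10⁻³⁴)(2.998×10⁸)/(385×10⁻⁹) = 5.160×10⁻¹⁹ J.
Incident energy: 0.437 kJ = 437 J.
Photons incident: 437 / 5.160×10⁻¹⁹ = 8.469×10²⁰, i.e. 8.469×10²⁰/6.022×10²³ = 0.001406 mol.
Fraction absorbed: 1 − 10^(−0.135) = 0.2672.
Photons absorbed: 0.2672 × 0.001406 = 3.757×10⁻⁴ mol.
Product: Φ × n_abs = 0.58 × 3.757×10⁻⁴ = 2.179×10⁻⁴ mol.
Mass: 2.179×10⁻⁴ × 44.00 = 0.009588 g = 9.59 mg.

9.59 mg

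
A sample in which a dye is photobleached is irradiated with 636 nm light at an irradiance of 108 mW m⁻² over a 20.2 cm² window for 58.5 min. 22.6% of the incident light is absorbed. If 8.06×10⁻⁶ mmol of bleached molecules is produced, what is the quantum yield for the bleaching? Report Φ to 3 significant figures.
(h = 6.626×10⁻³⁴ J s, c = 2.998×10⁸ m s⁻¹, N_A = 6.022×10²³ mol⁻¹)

Product: 8.06×10⁻⁶ mmol = 8.06×10⁻⁹ mol.
Photon energy at 636 nm: hc/λ = (6.626×10⁻³⁴)(2.998×10⁸)/(636×10⁻⁹) = 3.123×10⁻¹⁹ J.
Energy delivered: (108 mW m⁻²)(20.2×10⁻⁴ m²)(3510 s) = 0.7657 J.
Photons incident: 0.7657 / 3.123×10⁻¹⁹ = 2.452×10¹⁸, i.e. 2.452×10¹⁸/6.022×10²³ = 4.072×10⁻⁶ mol.
Photons absorbed: 0.226 × 4.072×10⁻⁶ = 9.203×10⁻⁷ mol.
Φ = 8.06×10⁻⁹ mol / 9.203×10⁻⁷ mol photons = 0.00876.

Φ = 0.00876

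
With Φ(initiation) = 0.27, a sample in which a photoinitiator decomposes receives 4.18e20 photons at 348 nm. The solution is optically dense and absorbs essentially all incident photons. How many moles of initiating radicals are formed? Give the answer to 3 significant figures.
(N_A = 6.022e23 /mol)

1.87e-4 mol

Moles of photons: 4.18e20 / 6.022e23 = 6.941e-4 mol.
Product: Φ × n_abs = 0.27 × 6.941e-4 = 1.874e-4 mol.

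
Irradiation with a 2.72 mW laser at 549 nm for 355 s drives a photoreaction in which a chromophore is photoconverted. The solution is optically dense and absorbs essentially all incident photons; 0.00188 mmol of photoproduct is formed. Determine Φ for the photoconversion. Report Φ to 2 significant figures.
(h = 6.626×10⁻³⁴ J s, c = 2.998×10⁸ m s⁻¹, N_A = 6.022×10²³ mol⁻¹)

Φ = 0.42

Product: 0.00188 mmol = 1.88×10⁻⁶ mol.
Photon energy at 549 nm: hc/λ = (6.626×10⁻³⁴)(2.998×10⁸)/(549×10⁻⁹) = 3.618×10⁻¹⁹ J.
Energy delivered: (2.72 mW)(355 s) = 0.9656 J.
Photons incident: 0.9656 / 3.618×10⁻¹⁹ = 2.669×10¹⁸, i.e. 2.669×10¹⁸/6.022×10²³ = 4.432×10⁻⁶ mol.
Φ = 1.88×10⁻⁶ mol / 4.432×10⁻⁶ mol photons = 0.42.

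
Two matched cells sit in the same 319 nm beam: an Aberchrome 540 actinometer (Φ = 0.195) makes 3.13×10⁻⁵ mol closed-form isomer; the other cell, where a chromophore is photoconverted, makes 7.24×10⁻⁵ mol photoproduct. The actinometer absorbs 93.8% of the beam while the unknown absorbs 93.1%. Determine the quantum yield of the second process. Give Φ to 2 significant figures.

Photons absorbed by the actinometer: 3.13×10⁻⁵ / 0.195 = 1.605×10⁻⁴ mol.
Incident flux: 1.605×10⁻⁴ / 0.938 = 1.711×10⁻⁴ einstein.
Absorbed by unknown: 0.931 × 1.711×10⁻⁴ = 1.593×10⁻⁴ mol.
Φ(unknown) = 7.24×10⁻⁵ / 1.593×10⁻⁴ = 0.45.

Φ = 0.45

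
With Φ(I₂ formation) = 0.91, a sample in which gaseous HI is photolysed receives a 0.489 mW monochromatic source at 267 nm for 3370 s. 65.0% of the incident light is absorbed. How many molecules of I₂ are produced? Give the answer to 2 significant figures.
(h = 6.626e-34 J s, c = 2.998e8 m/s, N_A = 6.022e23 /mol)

Photon energy at 267 nm: hc/λ = (6.626e-34)(2.998e8)/(267e-9) = 7.440e-19 J.
Energy delivered: (0.489 mW)(3370 s) = 1.648 J.
Photons incident: 1.648 / 7.440e-19 = 2.215e18, i.e. 2.215e18/6.022e23 = 3.678e-6 mol.
Photons absorbed: 0.650 × 3.678e-6 = 2.391e-6 mol.
Product: Φ × n_abs = 0.91 × 2.391e-6 = 2.176e-6 mol.
As a count: 2.176e-6 × 6.022e23 = 1.3e18.

1.3e18 molecules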